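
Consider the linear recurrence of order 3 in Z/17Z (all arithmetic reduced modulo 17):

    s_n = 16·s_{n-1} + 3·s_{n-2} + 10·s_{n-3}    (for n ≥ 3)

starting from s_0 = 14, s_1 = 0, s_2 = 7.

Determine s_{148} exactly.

s_3 = 16·7 + 3·0 + 10·14 = 14
s_4 = 16·14 + 3·7 + 10·0 = 7
s_5 = 16·7 + 3·14 + 10·7 = 3
s_6 = 16·3 + 3·7 + 10·14 = 5
s_7 = 16·5 + 3·3 + 10·7 = 6
s_8 = 16·6 + 3·5 + 10·3 = 5
Continuing the recurrence:
  s_9 = 12;  s_10 = 12;  s_11 = 6;  s_12 = 14;  s_13 = 5;  s_14 = 12
  s_15 = 7;  s_16 = 11;  s_17 = 11;  s_18 = 7;  s_19 = 0;  s_20 = 12
  s_21 = 7;  s_22 = 12;  s_23 = 10;  s_24 = 11;  s_25 = 3;  s_26 = 11
  s_27 = 6;  s_28 = 6;  s_29 = 3;  s_30 = 7;  s_31 = 11;  s_32 = 6
  s_33 = 12;  s_34 = 14;  s_35 = 14;  s_36 = 12;  s_37 = 0;  s_38 = 6
  s_39 = 12;  s_40 = 6;  s_41 = 5;  s_42 = 14;  s_43 = 10;  s_44 = 14
  s_45 = 3;  s_46 = 3;  s_47 = 10;  s_48 = 12;  s_49 = 14;  s_50 = 3
  s_51 = 6;  s_52 = 7;  s_53 = 7;  s_54 = 6;  s_55 = 0;  s_56 = 3
  s_57 = 6;  s_58 = 3;  s_59 = 11;  s_60 = 7;  s_61 = 5;  s_62 = 7
  s_63 = 10;  s_64 = 10;  s_65 = 5;  s_66 = 6;  s_67 = 7;  s_68 = 10
  s_69 = 3;  s_70 = 12;  s_71 = 12;  s_72 = 3;  s_73 = 0;  s_74 = 10
  s_75 = 3;  s_76 = 10;  s_77 = 14;  s_78 = 12;  s_79 = 11;  s_80 = 12
  s_81 = 5;  s_82 = 5;  s_83 = 11;  s_84 = 3;  s_85 = 12;  s_86 = 5
  s_87 = 10;  s_88 = 6;  s_89 = 6;  s_90 = 10;  s_91 = 0;  s_92 = 5
  s_93 = 10;  s_94 = 5;  s_95 = 7;  s_96 = 6;  s_97 = 14;  s_98 = 6
  s_99 = 11;  s_100 = 11;  s_101 = 14;  s_102 = 10;  s_103 = 6;  s_104 = 11
  s_105 = 5;  s_106 = 3;  s_107 = 3;  s_108 = 5;  s_109 = 0;  s_110 = 11
  s_111 = 5;  s_112 = 11;  s_113 = 12;  s_114 = 3;  s_115 = 7;  s_116 = 3
  s_117 = 14;  s_118 = 14;  s_119 = 7;  s_120 = 5;  s_121 = 3;  s_122 = 14
  s_123 = 11;  s_124 = 10;  s_125 = 10;  s_126 = 11;  s_127 = 0;  s_128 = 14
  s_129 = 11;  s_130 = 14;  s_131 = 6;  s_132 = 10;  s_133 = 12;  s_134 = 10
  s_135 = 7;  s_136 = 7;  s_137 = 12;  s_138 = 11;  s_139 = 10;  s_140 = 7
  s_141 = 14;  s_142 = 5;  s_143 = 5;  s_144 = 14;  s_145 = 0;  s_146 = 7
s_147 = 16·7 + 3·0 + 10·14 = 14
s_148 = 16·14 + 3·7 + 10·0 = 7

7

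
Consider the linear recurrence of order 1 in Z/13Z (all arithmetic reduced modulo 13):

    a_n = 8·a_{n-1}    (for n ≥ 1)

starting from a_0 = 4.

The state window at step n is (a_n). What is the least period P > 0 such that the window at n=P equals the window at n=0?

n=0: window = (4)
n=1: window = (6)
n=2: window = (9)
n=3: window = (7)
n=4: window = (4)
window at n=4 equals window at n=0 → period = 4

4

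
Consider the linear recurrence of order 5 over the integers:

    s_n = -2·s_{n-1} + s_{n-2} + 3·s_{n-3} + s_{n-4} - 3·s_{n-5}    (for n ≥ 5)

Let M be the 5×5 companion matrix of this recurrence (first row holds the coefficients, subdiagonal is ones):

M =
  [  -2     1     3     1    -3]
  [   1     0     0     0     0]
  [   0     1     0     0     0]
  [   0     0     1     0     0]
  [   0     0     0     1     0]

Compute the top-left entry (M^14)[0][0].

23750

(M^14)[0][0] is the top entry after applying M 14 times to the unit state (1, 0, 0, 0, 0). Equivalently it is h_{18} for the auxiliary sequence (h_n) obeying the same recurrence with h_4 = 1 and h_i = 0 for 0 ≤ i < 4:
h_5 = -2·1 + 1·0 + 3·0 + 1·0 + -3·0 = -2
h_6 = -2·-2 + 1·1 + 3·0 + 1·0 + -3·0 = 5
h_7 = -2·5 + 1·-2 + 3·1 + 1·0 + -3·0 = -9
h_8 = -2·-9 + 1·5 + 3·-2 + 1·1 + -3·0 = 18
h_9 = -2·18 + 1·-9 + 3·5 + 1·-2 + -3·1 = -35
h_10 = -2·-35 + 1·18 + 3·-9 + 1·5 + -3·-2 = 72
h_11 = -2·72 + 1·-35 + 3·18 + 1·-9 + -3·5 = -149
h_12 = -2·-149 + 1·72 + 3·-35 + 1·18 + -3·-9 = 310
h_13 = -2·310 + 1·-149 + 3·72 + 1·-35 + -3·18 = -642
h_14 = -2·-642 + 1·310 + 3·-149 + 1·72 + -3·-35 = 1324
h_15 = -2·1324 + 1·-642 + 3·310 + 1·-149 + -3·72 = -2725
h_16 = -2·-2725 + 1·1324 + 3·-642 + 1·310 + -3·-149 = 5605
h_17 = -2·5605 + 1·-2725 + 3·1324 + 1·-642 + -3·310 = -11535
h_18 = -2·-11535 + 1·5605 + 3·-2725 + 1·1324 + -3·-642 = 23750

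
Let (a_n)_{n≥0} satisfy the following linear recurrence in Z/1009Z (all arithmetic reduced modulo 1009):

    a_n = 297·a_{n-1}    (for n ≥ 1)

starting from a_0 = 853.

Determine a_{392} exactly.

33

a_1 = 297·853 = 82
a_2 = 297·82 = 138
a_3 = 297·138 = 626
a_4 = 297·626 = 266
a_5 = 297·266 = 300
a_6 = 297·300 = 308
Continuing the recurrence:
  a_7 = 666;  a_8 = 38;  a_9 = 187;  a_10 = 44;  a_11 = 960;  a_12 = 582
  a_13 = 315;  a_14 = 727;  a_15 = 1002;  a_16 = 948;  a_17 = 45;  a_18 = 248
  a_19 = 1008;  a_20 = 712;  a_21 = 583;  a_22 = 612;  a_23 = 144;  a_24 = 390
  a_25 = 804;  a_26 = 664;  a_27 = 453;  a_28 = 344;  a_29 = 259;  a_30 = 239
  a_31 = 353;  a_32 = 914;  a_33 = 37;  a_34 = 899;  a_35 = 627;  a_36 = 563
  a_37 = 726;  a_38 = 705;  a_39 = 522;  a_40 = 657;  a_41 = 392;  a_42 = 389
  a_43 = 507;  a_44 = 238;  a_45 = 56;  a_46 = 488;  a_47 = 649;  a_48 = 34
  a_49 = 8;  a_50 = 358;  a_51 = 381;  a_52 = 149;  a_53 = 866;  a_54 = 916
  a_55 = 631;  a_56 = 742;  a_57 = 412;  a_58 = 275;  a_59 = 955;  a_60 = 106
  a_61 = 203;  a_62 = 760;  a_63 = 713;  a_64 = 880;  a_65 = 29;  a_66 = 541
  a_67 = 246;  a_68 = 414;  a_69 = 869;  a_70 = 798;  a_71 = 900;  a_72 = 924
  a_73 = 989;  a_74 = 114;  a_75 = 561;  a_76 = 132;  a_77 = 862;  a_78 = 737
  a_79 = 945;  a_80 = 163;  a_81 = 988;  a_82 = 826;  a_83 = 135;  a_84 = 744
  a_85 = 1006;  a_86 = 118;  a_87 = 740;  a_88 = 827;  a_89 = 432;  a_90 = 161
  a_91 = 394;  a_92 = 983;  a_93 = 350;  a_94 = 23;  a_95 = 777;  a_96 = 717
  a_97 = 50;  a_98 = 724;  a_99 = 111;  a_100 = 679;  a_101 = 872;  a_102 = 680
  a_103 = 160;  a_104 = 97;  a_105 = 557;  a_106 = 962;  a_107 = 167;  a_108 = 158
  a_109 = 512;  a_110 = 714;  a_111 = 168;  a_112 = 455;  a_113 = 938;  a_114 = 102
  a_115 = 24;  a_116 = 65;  a_117 = 134;  a_118 = 447;  a_119 = 580;  a_120 = 730
  a_121 = 884;  a_122 = 208;  a_123 = 227;  a_124 = 825;  a_125 = 847;  a_126 = 318
  a_127 = 609;  a_128 = 262;  a_129 = 121;  a_130 = 622;  a_131 = 87;  a_132 = 614
  a_133 = 738;  a_134 = 233;  a_135 = 589;  a_136 = 376;  a_137 = 682;  a_138 = 754
  a_139 = 949;  a_140 = 342;  a_141 = 674;  a_142 = 396;  a_143 = 568;  a_144 = 193
  a_145 = 817;  a_146 = 489;  a_147 = 946;  a_148 = 460;  a_149 = 405;  a_150 = 214
  a_151 = 1000;  a_152 = 354;  a_153 = 202;  a_154 = 463;  a_155 = 287;  a_156 = 483
  a_157 = 173;  a_158 = 931;  a_159 = 41;  a_160 = 69;  a_161 = 313;  a_162 = 133
  a_163 = 150;  a_164 = 154;  a_165 = 333;  a_166 = 19;  a_167 = 598;  a_168 = 22
  a_169 = 480;  a_170 = 291;  a_171 = 662;  a_172 = 868;  a_173 = 501;  a_174 = 474
  a_175 = 527;  a_176 = 124;  a_177 = 504;  a_178 = 356;  a_179 = 796;  a_180 = 306
  a_181 = 72;  a_182 = 195;  a_183 = 402;  a_184 = 332;  a_185 = 731;  a_186 = 172
  a_187 = 634;  a_188 = 624;  a_189 = 681;  a_190 = 457;  a_191 = 523;  a_192 = 954
  a_193 = 818;  a_194 = 786;  a_195 = 363;  a_196 = 857;  a_197 = 261;  a_198 = 833
  a_199 = 196;  a_200 = 699;  a_201 = 758;  a_202 = 119;  a_203 = 28;  a_204 = 244
  a_205 = 829;  a_206 = 17;  a_207 = 4;  a_208 = 179;  a_209 = 695;  a_210 = 579
  a_211 = 433;  a_212 = 458;  a_213 = 820;  a_214 = 371;  a_215 = 206;  a_216 = 642
  a_217 = 982;  a_218 = 53;  a_219 = 606;  a_220 = 380;  a_221 = 861;  a_222 = 440
  a_223 = 519;  a_224 = 775;  a_225 = 123;  a_226 = 207;  a_227 = 939;  a_228 = 399
  a_229 = 450;  a_230 = 462;  a_231 = 999;  a_232 = 57;  a_233 = 785;  a_234 = 66
  a_235 = 431;  a_236 = 873;  a_237 = 977;  a_238 = 586;  a_239 = 494;  a_240 = 413
  a_241 = 572;  a_242 = 372;  a_243 = 503;  a_244 = 59;  a_245 = 370;  a_246 = 918
  a_247 = 216;  a_248 = 585;  a_249 = 197;  a_250 = 996;  a_251 = 175;  a_252 = 516
  a_253 = 893;  a_254 = 863;  a_255 = 25;  a_256 = 362;  a_257 = 560;  a_258 = 844
  a_259 = 436;  a_260 = 340;  a_261 = 80;  a_262 = 553;  a_263 = 783;  a_264 = 481
  a_265 = 588;  a_266 = 79;  a_267 = 256;  a_268 = 357;  a_269 = 84;  a_270 = 732
  a_271 = 469;  a_272 = 51;  a_273 = 12;  a_274 = 537;  a_275 = 67;  a_276 = 728
  a_277 = 290;  a_278 = 365;  a_279 = 442;  a_280 = 104;  a_281 = 618;  a_282 = 917
  a_283 = 928;  a_284 = 159;  a_285 = 809;  a_286 = 131;  a_287 = 565;  a_288 = 311
  a_289 = 548;  a_290 = 307;  a_291 = 369;  a_292 = 621;  a_293 = 799;  a_294 = 188
  a_295 = 341;  a_296 = 377;  a_297 = 979;  a_298 = 171;  a_299 = 337;  a_300 = 198
  a_301 = 284;  a_302 = 601;  a_303 = 913;  a_304 = 749;  a_305 = 473;  a_306 = 230
  a_307 = 707;  a_308 = 107;  a_309 = 500;  a_310 = 177;  a_311 = 101;  a_312 = 736
  a_313 = 648;  a_314 = 746;  a_315 = 591;  a_316 = 970;  a_317 = 525;  a_318 = 539
  a_319 = 661;  a_320 = 571;  a_321 = 75;  a_322 = 77;  a_323 = 671;  a_324 = 514
  a_325 = 299;  a_326 = 11;  a_327 = 240;  a_328 = 650;  a_329 = 331;  a_330 = 434
  a_331 = 755;  a_332 = 237;  a_333 = 768;  a_334 = 62;  a_335 = 252;  a_336 = 178
  a_337 = 398;  a_338 = 153;  a_339 = 36;  a_340 = 602;  a_341 = 201;  a_342 = 166
  a_343 = 870;  a_344 = 86;  a_345 = 317;  a_346 = 312;  a_347 = 845;  a_348 = 733
  a_349 = 766;  a_350 = 477;  a_351 = 409;  a_352 = 393;  a_353 = 686;  a_354 = 933
  a_355 = 635;  a_356 = 921;  a_357 = 98;  a_358 = 854;  a_359 = 379;  a_360 = 564
  a_361 = 14;  a_362 = 122;  a_363 = 919;  a_364 = 513;  a_365 = 2;  a_366 = 594
  a_367 = 852;  a_368 = 794;  a_369 = 721;  a_370 = 229;  a_371 = 410;  a_372 = 690
  a_373 = 103;  a_374 = 321;  a_375 = 491;  a_376 = 531;  a_377 = 303;  a_378 = 190
  a_379 = 935;  a_380 = 220;  a_381 = 764;  a_382 = 892;  a_383 = 566;  a_384 = 608
  a_385 = 974;  a_386 = 704;  a_387 = 225;  a_388 = 231;  a_389 = 1004;  a_390 = 533
a_391 = 297·533 = 897
a_392 = 297·897 = 33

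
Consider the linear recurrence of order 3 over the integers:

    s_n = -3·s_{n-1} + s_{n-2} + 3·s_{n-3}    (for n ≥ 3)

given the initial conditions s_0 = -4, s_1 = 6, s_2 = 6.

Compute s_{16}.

53808396

s_3 = -3·6 + 1·6 + 3·-4 = -24
s_4 = -3·-24 + 1·6 + 3·6 = 96
s_5 = -3·96 + 1·-24 + 3·6 = -294
s_6 = -3·-294 + 1·96 + 3·-24 = 906
s_7 = -3·906 + 1·-294 + 3·96 = -2724
s_8 = -3·-2724 + 1·906 + 3·-294 = 8196
s_9 = -3·8196 + 1·-2724 + 3·906 = -24594
s_10 = -3·-24594 + 1·8196 + 3·-2724 = 73806
s_11 = -3·73806 + 1·-24594 + 3·8196 = -221424
s_12 = -3·-221424 + 1·73806 + 3·-24594 = 664296
s_13 = -3·664296 + 1·-221424 + 3·73806 = -1992894
s_14 = -3·-1992894 + 1·664296 + 3·-221424 = 5978706
s_15 = -3·5978706 + 1·-1992894 + 3·664296 = -17936124
s_16 = -3·-17936124 + 1·5978706 + 3·-1992894 = 53808396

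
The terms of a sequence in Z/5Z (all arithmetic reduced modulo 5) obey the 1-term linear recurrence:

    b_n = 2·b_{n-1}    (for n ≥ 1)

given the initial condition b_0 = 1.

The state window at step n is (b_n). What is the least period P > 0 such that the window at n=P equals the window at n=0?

n=0: window = (1)
n=1: window = (2)
n=2: window = (4)
n=3: window = (3)
n=4: window = (1)
window at n=4 equals window at n=0 → period = 4

4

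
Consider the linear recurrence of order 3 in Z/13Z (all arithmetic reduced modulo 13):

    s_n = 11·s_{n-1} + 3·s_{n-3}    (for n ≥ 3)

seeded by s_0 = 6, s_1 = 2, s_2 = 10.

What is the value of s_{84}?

s_3 = 11·10 + 0·2 + 3·6 = 11
s_4 = 11·11 + 0·10 + 3·2 = 10
s_5 = 11·10 + 0·11 + 3·10 = 10
s_6 = 11·10 + 0·10 + 3·11 = 0
s_7 = 11·0 + 0·10 + 3·10 = 4
s_8 = 11·4 + 0·0 + 3·10 = 9
s_9 = 11·9 + 0·4 + 3·0 = 8
s_10 = 11·8 + 0·9 + 3·4 = 9
s_11 = 11·9 + 0·8 + 3·9 = 9
s_12 = 11·9 + 0·9 + 3·8 = 6
s_13 = 11·6 + 0·9 + 3·9 = 2
s_14 = 11·2 + 0·6 + 3·9 = 10
(s_12, s_13, s_14) = (6, 2, 10) = (s_0, s_1, s_2), so the sequence has period 12.
84 ≡ 0 (mod 12), hence s_84 = s_0 = 6.

6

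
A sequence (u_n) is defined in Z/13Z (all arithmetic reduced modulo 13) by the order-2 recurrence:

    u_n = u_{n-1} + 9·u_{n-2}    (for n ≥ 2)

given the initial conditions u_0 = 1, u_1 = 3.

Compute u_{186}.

3

u_2 = 1·3 + 9·1 = 12
u_3 = 1·12 + 9·3 = 0
u_4 = 1·0 + 9·12 = 4
u_5 = 1·4 + 9·0 = 4
u_6 = 1·4 + 9·4 = 1
u_7 = 1·1 + 9·4 = 11
u_8 = 1·11 + 9·1 = 7
u_9 = 1·7 + 9·11 = 2
u_10 = 1·2 + 9·7 = 0
u_11 = 1·0 + 9·2 = 5
u_12 = 1·5 + 9·0 = 5
u_13 = 1·5 + 9·5 = 11
u_14 = 1·11 + 9·5 = 4
u_15 = 1·4 + 9·11 = 12
u_16 = 1·12 + 9·4 = 9
u_17 = 1·9 + 9·12 = 0
u_18 = 1·0 + 9·9 = 3
u_19 = 1·3 + 9·0 = 3
u_20 = 1·3 + 9·3 = 4
u_21 = 1·4 + 9·3 = 5
u_22 = 1·5 + 9·4 = 2
u_23 = 1·2 + 9·5 = 8
u_24 = 1·8 + 9·2 = 0
u_25 = 1·0 + 9·8 = 7
u_26 = 1·7 + 9·0 = 7
u_27 = 1·7 + 9·7 = 5
u_28 = 1·5 + 9·7 = 3
u_29 = 1·3 + 9·5 = 9
u_30 = 1·9 + 9·3 = 10
u_31 = 1·10 + 9·9 = 0
u_32 = 1·0 + 9·10 = 12
u_33 = 1·12 + 9·0 = 12
u_34 = 1·12 + 9·12 = 3
u_35 = 1·3 + 9·12 = 7
u_36 = 1·7 + 9·3 = 8
u_37 = 1·8 + 9·7 = 6
u_38 = 1·6 + 9·8 = 0
u_39 = 1·0 + 9·6 = 2
u_40 = 1·2 + 9·0 = 2
u_41 = 1·2 + 9·2 = 7
u_42 = 1·7 + 9·2 = 12
u_43 = 1·12 + 9·7 = 10
u_44 = 1·10 + 9·12 = 1
u_45 = 1·1 + 9·10 = 0
u_46 = 1·0 + 9·1 = 9
u_47 = 1·9 + 9·0 = 9
u_48 = 1·9 + 9·9 = 12
u_49 = 1·12 + 9·9 = 2
u_50 = 1·2 + 9·12 = 6
u_51 = 1·6 + 9·2 = 11
u_52 = 1·11 + 9·6 = 0
u_53 = 1·0 + 9·11 = 8
u_54 = 1·8 + 9·0 = 8
u_55 = 1·8 + 9·8 = 2
u_56 = 1·2 + 9·8 = 9
u_57 = 1·9 + 9·2 = 1
u_58 = 1·1 + 9·9 = 4
u_59 = 1·4 + 9·1 = 0
u_60 = 1·0 + 9·4 = 10
u_61 = 1·10 + 9·0 = 10
u_62 = 1·10 + 9·10 = 9
u_63 = 1·9 + 9·10 = 8
u_64 = 1·8 + 9·9 = 11
u_65 = 1·11 + 9·8 = 5
u_66 = 1·5 + 9·11 = 0
u_67 = 1·0 + 9·5 = 6
u_68 = 1·6 + 9·0 = 6
u_69 = 1·6 + 9·6 = 8
u_70 = 1·8 + 9·6 = 10
u_71 = 1·10 + 9·8 = 4
u_72 = 1·4 + 9·10 = 3
u_73 = 1·3 + 9·4 = 0
u_74 = 1·0 + 9·3 = 1
u_75 = 1·1 + 9·0 = 1
u_76 = 1·1 + 9·1 = 10
u_77 = 1·10 + 9·1 = 6
u_78 = 1·6 + 9·10 = 5
u_79 = 1·5 + 9·6 = 7
u_80 = 1·7 + 9·5 = 0
u_81 = 1·0 + 9·7 = 11
u_82 = 1·11 + 9·0 = 11
u_83 = 1·11 + 9·11 = 6
u_84 = 1·6 + 9·11 = 1
u_85 = 1·1 + 9·6 = 3
(u_84, u_85) = (1, 3) = (u_0, u_1), so the sequence has period 84.
186 ≡ 18 (mod 84), hence u_186 = u_18 = 3.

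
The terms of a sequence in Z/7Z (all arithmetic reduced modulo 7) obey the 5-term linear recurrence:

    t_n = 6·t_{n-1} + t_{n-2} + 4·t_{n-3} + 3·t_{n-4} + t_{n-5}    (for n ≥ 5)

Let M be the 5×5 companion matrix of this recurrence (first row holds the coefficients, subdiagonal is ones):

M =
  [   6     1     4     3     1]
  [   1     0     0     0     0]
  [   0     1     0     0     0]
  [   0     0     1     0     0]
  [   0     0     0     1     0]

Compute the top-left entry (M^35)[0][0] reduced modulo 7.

0

(M^35)[0][0] is the top entry after applying M 35 times to the unit state (1, 0, 0, 0, 0). Equivalently it is h_{39} for the auxiliary sequence (h_n) obeying the same recurrence with h_4 = 1 and h_i = 0 for 0 ≤ i < 4:
h_5 = 6·1 + 1·0 + 4·0 + 3·0 + 1·0 = 6
h_6 = 6·6 + 1·1 + 4·0 + 3·0 + 1·0 = 2
h_7 = 6·2 + 1·6 + 4·1 + 3·0 + 1·0 = 1
h_8 = 6·1 + 1·2 + 4·6 + 3·1 + 1·0 = 0
h_9 = 6·0 + 1·1 + 4·2 + 3·6 + 1·1 = 0
h_10 = 6·0 + 1·0 + 4·1 + 3·2 + 1·6 = 2
h_11 = 6·2 + 1·0 + 4·0 + 3·1 + 1·2 = 3
h_12 = 6·3 + 1·2 + 4·0 + 3·0 + 1·1 = 0
h_13 = 6·0 + 1·3 + 4·2 + 3·0 + 1·0 = 4
h_14 = 6·4 + 1·0 + 4·3 + 3·2 + 1·0 = 0
h_15 = 6·0 + 1·4 + 4·0 + 3·3 + 1·2 = 1
h_16 = 6·1 + 1·0 + 4·4 + 3·0 + 1·3 = 4
h_17 = 6·4 + 1·1 + 4·0 + 3·4 + 1·0 = 2
h_18 = 6·2 + 1·4 + 4·1 + 3·0 + 1·4 = 3
h_19 = 6·3 + 1·2 + 4·4 + 3·1 + 1·0 = 4
h_20 = 6·4 + 1·3 + 4·2 + 3·4 + 1·1 = 6
h_21 = 6·6 + 1·4 + 4·3 + 3·2 + 1·4 = 6
h_22 = 6·6 + 1·6 + 4·4 + 3·3 + 1·2 = 6
h_23 = 6·6 + 1·6 + 4·6 + 3·4 + 1·3 = 4
h_24 = 6·4 + 1·6 + 4·6 + 3·6 + 1·4 = 6
h_25 = 6·6 + 1·4 + 4·6 + 3·6 + 1·6 = 4
h_26 = 6·4 + 1·6 + 4·4 + 3·6 + 1·6 = 0
h_27 = 6·0 + 1·4 + 4·6 + 3·4 + 1·6 = 4
h_28 = 6·4 + 1·0 + 4·4 + 3·6 + 1·4 = 6
h_29 = 6·6 + 1·4 + 4·0 + 3·4 + 1·6 = 2
h_30 = 6·2 + 1·6 + 4·4 + 3·0 + 1·4 = 3
h_31 = 6·3 + 1·2 + 4·6 + 3·4 + 1·0 = 0
h_32 = 6·0 + 1·3 + 4·2 + 3·6 + 1·4 = 5
h_33 = 6·5 + 1·0 + 4·3 + 3·2 + 1·6 = 5
h_34 = 6·5 + 1·5 + 4·0 + 3·3 + 1·2 = 4
h_35 = 6·4 + 1·5 + 4·5 + 3·0 + 1·3 = 3
h_36 = 6·3 + 1·4 + 4·5 + 3·5 + 1·0 = 1
h_37 = 6·1 + 1·3 + 4·4 + 3·5 + 1·5 = 3
h_38 = 6·3 + 1·1 + 4·3 + 3·4 + 1·5 = 6
h_39 = 6·6 + 1·3 + 4·1 + 3·3 + 1·4 = 0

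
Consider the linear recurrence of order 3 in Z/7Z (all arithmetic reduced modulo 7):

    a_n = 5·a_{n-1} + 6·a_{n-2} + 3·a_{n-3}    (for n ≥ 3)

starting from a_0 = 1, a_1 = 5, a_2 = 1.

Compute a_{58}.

1

a_3 = 5·1 + 6·5 + 3·1 = 3
a_4 = 5·3 + 6·1 + 3·5 = 1
a_5 = 5·1 + 6·3 + 3·1 = 5
a_6 = 5·5 + 6·1 + 3·3 = 5
a_7 = 5·5 + 6·5 + 3·1 = 2
a_8 = 5·2 + 6·5 + 3·5 = 6
a_9 = 5·6 + 6·2 + 3·5 = 1
a_10 = 5·1 + 6·6 + 3·2 = 5
a_11 = 5·5 + 6·1 + 3·6 = 0
a_12 = 5·0 + 6·5 + 3·1 = 5
a_13 = 5·5 + 6·0 + 3·5 = 5
a_14 = 5·5 + 6·5 + 3·0 = 6
a_15 = 5·6 + 6·5 + 3·5 = 5
a_16 = 5·5 + 6·6 + 3·5 = 6
a_17 = 5·6 + 6·5 + 3·6 = 1
a_18 = 5·1 + 6·6 + 3·5 = 0
a_19 = 5·0 + 6·1 + 3·6 = 3
a_20 = 5·3 + 6·0 + 3·1 = 4
a_21 = 5·4 + 6·3 + 3·0 = 3
a_22 = 5·3 + 6·4 + 3·3 = 6
a_23 = 5·6 + 6·3 + 3·4 = 4
a_24 = 5·4 + 6·6 + 3·3 = 2
a_25 = 5·2 + 6·4 + 3·6 = 3
a_26 = 5·3 + 6·2 + 3·4 = 4
a_27 = 5·4 + 6·3 + 3·2 = 2
a_28 = 5·2 + 6·4 + 3·3 = 1
a_29 = 5·1 + 6·2 + 3·4 = 1
a_30 = 5·1 + 6·1 + 3·2 = 3
a_31 = 5·3 + 6·1 + 3·1 = 3
a_32 = 5·3 + 6·3 + 3·1 = 1
a_33 = 5·1 + 6·3 + 3·3 = 4
a_34 = 5·4 + 6·1 + 3·3 = 0
a_35 = 5·0 + 6·4 + 3·1 = 6
a_36 = 5·6 + 6·0 + 3·4 = 0
a_37 = 5·0 + 6·6 + 3·0 = 1
a_38 = 5·1 + 6·0 + 3·6 = 2
a_39 = 5·2 + 6·1 + 3·0 = 2
a_40 = 5·2 + 6·2 + 3·1 = 4
a_41 = 5·4 + 6·2 + 3·2 = 3
a_42 = 5·3 + 6·4 + 3·2 = 3
a_43 = 5·3 + 6·3 + 3·4 = 3
a_44 = 5·3 + 6·3 + 3·3 = 0
a_45 = 5·0 + 6·3 + 3·3 = 6
a_46 = 5·6 + 6·0 + 3·3 = 4
a_47 = 5·4 + 6·6 + 3·0 = 0
a_48 = 5·0 + 6·4 + 3·6 = 0
a_49 = 5·0 + 6·0 + 3·4 = 5
a_50 = 5·5 + 6·0 + 3·0 = 4
a_51 = 5·4 + 6·5 + 3·0 = 1
a_52 = 5·1 + 6·4 + 3·5 = 2
a_53 = 5·2 + 6·1 + 3·4 = 0
a_54 = 5·0 + 6·2 + 3·1 = 1
a_55 = 5·1 + 6·0 + 3·2 = 4
a_56 = 5·4 + 6·1 + 3·0 = 5
a_57 = 5·5 + 6·4 + 3·1 = 3
a_58 = 5·3 + 6·5 + 3·4 = 1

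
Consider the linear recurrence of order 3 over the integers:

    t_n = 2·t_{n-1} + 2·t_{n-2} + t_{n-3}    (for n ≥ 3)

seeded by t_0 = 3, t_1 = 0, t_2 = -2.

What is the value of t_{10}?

-2902

t_3 = 2·-2 + 2·0 + 1·3 = -1
t_4 = 2·-1 + 2·-2 + 1·0 = -6
t_5 = 2·-6 + 2·-1 + 1·-2 = -16
t_6 = 2·-16 + 2·-6 + 1·-1 = -45
t_7 = 2·-45 + 2·-16 + 1·-6 = -128
t_8 = 2·-128 + 2·-45 + 1·-16 = -362
t_9 = 2·-362 + 2·-128 + 1·-45 = -1025
t_10 = 2·-1025 + 2·-362 + 1·-128 = -2902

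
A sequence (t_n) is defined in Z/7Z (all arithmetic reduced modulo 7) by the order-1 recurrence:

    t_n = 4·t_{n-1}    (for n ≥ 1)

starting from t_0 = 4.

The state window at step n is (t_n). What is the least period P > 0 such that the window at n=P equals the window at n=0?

n=0: window = (4)
n=1: window = (2)
n=2: window = (1)
n=3: window = (4)
window at n=3 equals window at n=0 → period = 3

3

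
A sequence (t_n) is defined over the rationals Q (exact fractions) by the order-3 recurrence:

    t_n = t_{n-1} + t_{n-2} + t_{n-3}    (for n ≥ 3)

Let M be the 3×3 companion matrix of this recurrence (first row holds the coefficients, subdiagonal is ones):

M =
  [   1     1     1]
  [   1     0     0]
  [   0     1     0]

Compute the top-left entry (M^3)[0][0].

4

(M^3)[0][0] is the top entry after applying M 3 times to the unit state (1, 0, 0). Equivalently it is h_{5} for the auxiliary sequence (h_n) obeying the same recurrence with h_2 = 1 and h_i = 0 for 0 ≤ i < 2:
h_3 = 1·1 + 1·0 + 1·0 = 1
h_4 = 1·1 + 1·1 + 1·0 = 2
h_5 = 1·2 + 1·1 + 1·1 = 4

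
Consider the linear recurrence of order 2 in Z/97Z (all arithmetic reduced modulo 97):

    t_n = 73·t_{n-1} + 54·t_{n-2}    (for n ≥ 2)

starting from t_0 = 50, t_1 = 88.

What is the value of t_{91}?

81

t_2 = 73·88 + 54·50 = 6
t_3 = 73·6 + 54·88 = 49
t_4 = 73·49 + 54·6 = 21
t_5 = 73·21 + 54·49 = 8
t_6 = 73·8 + 54·21 = 69
t_7 = 73·69 + 54·8 = 37
t_8 = 73·37 + 54·69 = 25
t_9 = 73·25 + 54·37 = 40
t_10 = 73·40 + 54·25 = 2
t_11 = 73·2 + 54·40 = 75
t_12 = 73·75 + 54·2 = 54
t_13 = 73·54 + 54·75 = 38
t_14 = 73·38 + 54·54 = 64
t_15 = 73·64 + 54·38 = 31
t_16 = 73·31 + 54·64 = 93
t_17 = 73·93 + 54·31 = 24
t_18 = 73·24 + 54·93 = 81
t_19 = 73·81 + 54·24 = 31
t_20 = 73·31 + 54·81 = 41
t_21 = 73·41 + 54·31 = 11
t_22 = 73·11 + 54·41 = 10
t_23 = 73·10 + 54·11 = 63
t_24 = 73·63 + 54·10 = 95
t_25 = 73·95 + 54·63 = 55
t_26 = 73·55 + 54·95 = 27
t_27 = 73·27 + 54·55 = 91
t_28 = 73·91 + 54·27 = 50
t_29 = 73·50 + 54·91 = 28
t_30 = 73·28 + 54·50 = 88
t_31 = 73·88 + 54·28 = 79
t_32 = 73·79 + 54·88 = 43
t_33 = 73·43 + 54·79 = 33
t_34 = 73·33 + 54·43 = 75
t_35 = 73·75 + 54·33 = 79
t_36 = 73·79 + 54·75 = 20
t_37 = 73·20 + 54·79 = 3
t_38 = 73·3 + 54·20 = 38
t_39 = 73·38 + 54·3 = 26
t_40 = 73·26 + 54·38 = 70
t_41 = 73·70 + 54·26 = 15
t_42 = 73·15 + 54·70 = 25
t_43 = 73·25 + 54·15 = 16
t_44 = 73·16 + 54·25 = 93
t_45 = 73·93 + 54·16 = 87
t_46 = 73·87 + 54·93 = 24
t_47 = 73·24 + 54·87 = 48
t_48 = 73·48 + 54·24 = 47
t_49 = 73·47 + 54·48 = 9
t_50 = 73·9 + 54·47 = 91
t_51 = 73·91 + 54·9 = 48
t_52 = 73·48 + 54·91 = 76
t_53 = 73·76 + 54·48 = 89
t_54 = 73·89 + 54·76 = 28
t_55 = 73·28 + 54·89 = 60
t_56 = 73·60 + 54·28 = 72
t_57 = 73·72 + 54·60 = 57
t_58 = 73·57 + 54·72 = 95
t_59 = 73·95 + 54·57 = 22
t_60 = 73·22 + 54·95 = 43
t_61 = 73·43 + 54·22 = 59
t_62 = 73·59 + 54·43 = 33
t_63 = 73·33 + 54·59 = 66
t_64 = 73·66 + 54·33 = 4
t_65 = 73·4 + 54·66 = 73
t_66 = 73·73 + 54·4 = 16
t_67 = 73·16 + 54·73 = 66
t_68 = 73·66 + 54·16 = 56
t_69 = 73·56 + 54·66 = 86
t_70 = 73·86 + 54·56 = 87
t_71 = 73·87 + 54·86 = 34
t_72 = 73·34 + 54·87 = 2
t_73 = 73·2 + 54·34 = 42
t_74 = 73·42 + 54·2 = 70
t_75 = 73·70 + 54·42 = 6
t_76 = 73·6 + 54·70 = 47
t_77 = 73·47 + 54·6 = 69
t_78 = 73·69 + 54·47 = 9
t_79 = 73·9 + 54·69 = 18
t_80 = 73·18 + 54·9 = 54
t_81 = 73·54 + 54·18 = 64
t_82 = 73·64 + 54·54 = 22
t_83 = 73·22 + 54·64 = 18
t_84 = 73·18 + 54·22 = 77
t_85 = 73·77 + 54·18 = 94
t_86 = 73·94 + 54·77 = 59
t_87 = 73·59 + 54·94 = 71
t_88 = 73·71 + 54·59 = 27
t_89 = 73·27 + 54·71 = 82
t_90 = 73·82 + 54·27 = 72
t_91 = 73·72 + 54·82 = 81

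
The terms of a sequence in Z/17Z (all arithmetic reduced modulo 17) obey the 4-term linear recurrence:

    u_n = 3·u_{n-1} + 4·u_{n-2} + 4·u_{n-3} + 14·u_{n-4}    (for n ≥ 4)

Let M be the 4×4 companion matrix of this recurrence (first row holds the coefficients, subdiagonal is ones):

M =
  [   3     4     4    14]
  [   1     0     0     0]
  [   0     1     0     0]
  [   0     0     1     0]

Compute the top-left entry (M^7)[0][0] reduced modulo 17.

9

(M^7)[0][0] is the top entry after applying M 7 times to the unit state (1, 0, 0, 0). Equivalently it is h_{10} for the auxiliary sequence (h_n) obeying the same recurrence with h_3 = 1 and h_i = 0 for 0 ≤ i < 3:
h_4 = 3·1 + 4·0 + 4·0 + 14·0 = 3
h_5 = 3·3 + 4·1 + 4·0 + 14·0 = 13
h_6 = 3·13 + 4·3 + 4·1 + 14·0 = 4
h_7 = 3·4 + 4·13 + 4·3 + 14·1 = 5
h_8 = 3·5 + 4·4 + 4·13 + 14·3 = 6
h_9 = 3·6 + 4·5 + 4·4 + 14·13 = 15
h_10 = 3·15 + 4·6 + 4·5 + 14·4 = 9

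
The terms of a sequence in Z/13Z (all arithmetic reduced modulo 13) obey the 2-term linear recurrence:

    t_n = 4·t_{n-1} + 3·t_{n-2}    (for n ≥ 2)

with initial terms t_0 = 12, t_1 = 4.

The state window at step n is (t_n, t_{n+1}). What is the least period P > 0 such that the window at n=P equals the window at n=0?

84

n=0: window = (12, 4)
n=1: window = (4, 0)
n=2: window = (0, 12)
n=3: window = (12, 9)
n=4: window = (9, 7)
n=5: window = (7, 3)
n=6: window = (3, 7)
n=7: window = (7, 11)
n=8: window = (11, 0)
n=9: window = (0, 7)
n=10: window = (7, 2)
n=11: window = (2, 3)
n=12: window = (3, 5)
n=13: window = (5, 3)
n=14: window = (3, 1)
n=15: window = (1, 0)
n=16: window = (0, 3)
n=17: window = (3, 12)
n=18: window = (12, 5)
n=19: window = (5, 4)
n=20: window = (4, 5)
n=21: window = (5, 6)
n=22: window = (6, 0)
n=23: window = (0, 5)
n=24: window = (5, 7)
n=25: window = (7, 4)
n=26: window = (4, 11)
n=27: window = (11, 4)
n=28: window = (4, 10)
n=29: window = (10, 0)
n=30: window = (0, 4)
n=31: window = (4, 3)
n=32: window = (3, 11)
n=33: window = (11, 1)
n=34: window = (1, 11)
n=35: window = (11, 8)
n=36: window = (8, 0)
n=37: window = (0, 11)
n=38: window = (11, 5)
n=39: window = (5, 1)
n=40: window = (1, 6)
…
n=82: window = (12, 7)
n=83: window = (7, 12)
n=84: window = (12, 4)
window at n=84 equals window at n=0 → period = 84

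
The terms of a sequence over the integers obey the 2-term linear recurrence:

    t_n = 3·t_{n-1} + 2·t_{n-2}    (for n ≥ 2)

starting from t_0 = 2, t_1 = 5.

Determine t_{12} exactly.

t_2 = 3·5 + 2·2 = 19
t_3 = 3·19 + 2·5 = 67
t_4 = 3·67 + 2·19 = 239
t_5 = 3·239 + 2·67 = 851
t_6 = 3·851 + 2·239 = 3031
t_7 = 3·3031 + 2·851 = 10795
t_8 = 3·10795 + 2·3031 = 38447
t_9 = 3·38447 + 2·10795 = 136931
t_10 = 3·136931 + 2·38447 = 487687
t_11 = 3·487687 + 2·136931 = 1736923
t_12 = 3·1736923 + 2·487687 = 6186143

6186143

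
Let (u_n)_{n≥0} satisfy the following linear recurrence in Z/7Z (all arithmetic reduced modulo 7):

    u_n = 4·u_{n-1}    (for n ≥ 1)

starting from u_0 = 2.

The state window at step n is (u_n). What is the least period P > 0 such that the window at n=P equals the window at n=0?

3

n=0: window = (2)
n=1: window = (1)
n=2: window = (4)
n=3: window = (2)
window at n=3 equals window at n=0 → period = 3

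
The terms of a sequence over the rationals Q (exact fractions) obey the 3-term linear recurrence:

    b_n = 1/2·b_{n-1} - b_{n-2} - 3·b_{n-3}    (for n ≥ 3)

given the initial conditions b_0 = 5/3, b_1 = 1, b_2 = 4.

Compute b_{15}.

-3393833/2048

b_3 = 1/2·4 + -1·1 + -3·5/3 = -4
b_4 = 1/2·-4 + -1·4 + -3·1 = -9
b_5 = 1/2·-9 + -1·-4 + -3·4 = -25/2
b_6 = 1/2·-25/2 + -1·-9 + -3·-4 = 59/4
b_7 = 1/2·59/4 + -1·-25/2 + -3·-9 = 375/8
b_8 = 1/2·375/8 + -1·59/4 + -3·-25/2 = 739/16
b_9 = 1/2·739/16 + -1·375/8 + -3·59/4 = -2177/32
b_10 = 1/2·-2177/32 + -1·739/16 + -3·375/8 = -14133/64
b_11 = 1/2·-14133/64 + -1·-2177/32 + -3·739/16 = -23161/128
b_12 = 1/2·-23161/128 + -1·-14133/64 + -3·-2177/32 = 85619/256
b_13 = 1/2·85619/256 + -1·-23161/128 + -3·-14133/64 = 517455/512
b_14 = 1/2·517455/512 + -1·85619/256 + -3·-23161/128 = 730843/1024
b_15 = 1/2·730843/1024 + -1·517455/512 + -3·85619/256 = -3393833/2048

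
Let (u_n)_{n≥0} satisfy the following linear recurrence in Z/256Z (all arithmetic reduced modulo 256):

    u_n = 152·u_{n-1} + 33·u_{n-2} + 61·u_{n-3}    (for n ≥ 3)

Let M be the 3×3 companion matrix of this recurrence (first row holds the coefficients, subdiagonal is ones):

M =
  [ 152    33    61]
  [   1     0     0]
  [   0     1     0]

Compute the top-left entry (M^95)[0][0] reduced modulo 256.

69

(M^95)[0][0] is the top entry after applying M 95 times to the unit state (1, 0, 0). Equivalently it is h_{97} for the auxiliary sequence (h_n) obeying the same recurrence with h_2 = 1 and h_i = 0 for 0 ≤ i < 2:
h_3 = 152·1 + 33·0 + 61·0 = 152
h_4 = 152·152 + 33·1 + 61·0 = 97
h_5 = 152·97 + 33·152 + 61·1 = 109
h_6 = 152·109 + 33·97 + 61·152 = 113
h_7 = 152·113 + 33·109 + 61·97 = 66
h_8 = 152·66 + 33·113 + 61·109 = 186
h_9 = 152·186 + 33·66 + 61·113 = 223
h_10 = 152·223 + 33·186 + 61·66 = 28
h_11 = 152·28 + 33·223 + 61·186 = 177
h_12 = 152·177 + 33·28 + 61·223 = 215
h_13 = 152·215 + 33·177 + 61·28 = 37
h_14 = 152·37 + 33·215 + 61·177 = 220
h_15 = 152·220 + 33·37 + 61·215 = 160
h_16 = 152·160 + 33·220 + 61·37 = 45
h_17 = 152·45 + 33·160 + 61·220 = 196
h_18 = 152·196 + 33·45 + 61·160 = 77
h_19 = 152·77 + 33·196 + 61·45 = 181
h_20 = 152·181 + 33·77 + 61·196 = 25
h_21 = 152·25 + 33·181 + 61·77 = 134
h_22 = 152·134 + 33·25 + 61·181 = 234
h_23 = 152·234 + 33·134 + 61·25 = 43
h_24 = 152·43 + 33·234 + 61·134 = 160
h_25 = 152·160 + 33·43 + 61·234 = 77
h_26 = 152·77 + 33·160 + 61·43 = 151
h_27 = 152·151 + 33·77 + 61·160 = 181
h_28 = 152·181 + 33·151 + 61·77 = 72
h_29 = 152·72 + 33·181 + 61·151 = 16
h_30 = 152·16 + 33·72 + 61·181 = 233
h_31 = 152·233 + 33·16 + 61·72 = 144
h_32 = 152·144 + 33·233 + 61·16 = 89
h_33 = 152·89 + 33·144 + 61·233 = 237
h_34 = 152·237 + 33·89 + 61·144 = 129
h_35 = 152·129 + 33·237 + 61·89 = 90
h_36 = 152·90 + 33·129 + 61·237 = 138
h_37 = 152·138 + 33·90 + 61·129 = 71
h_38 = 152·71 + 33·138 + 61·90 = 100
h_39 = 152·100 + 33·71 + 61·138 = 105
h_40 = 152·105 + 33·100 + 61·71 = 39
h_41 = 152·39 + 33·105 + 61·100 = 133
h_42 = 152·133 + 33·39 + 61·105 = 4
h_43 = 152·4 + 33·133 + 61·39 = 208
h_44 = 152·208 + 33·4 + 61·133 = 181
h_45 = 152·181 + 33·208 + 61·4 = 60
h_46 = 152·60 + 33·181 + 61·208 = 133
h_47 = 152·133 + 33·60 + 61·181 = 213
h_48 = 152·213 + 33·133 + 61·60 = 233
h_49 = 152·233 + 33·213 + 61·133 = 126
h_50 = 152·126 + 33·233 + 61·213 = 154
h_51 = 152·154 + 33·126 + 61·233 = 51
h_52 = 152·51 + 33·154 + 61·126 = 40
h_53 = 152·40 + 33·51 + 61·154 = 5
h_54 = 152·5 + 33·40 + 61·51 = 71
h_55 = 152·71 + 33·5 + 61·40 = 85
h_56 = 152·85 + 33·71 + 61·5 = 208
h_57 = 152·208 + 33·85 + 61·71 = 96
h_58 = 152·96 + 33·208 + 61·85 = 17
h_59 = 152·17 + 33·96 + 61·208 = 8
h_60 = 152·8 + 33·17 + 61·96 = 209
h_61 = 152·209 + 33·8 + 61·17 = 45
h_62 = 152·45 + 33·209 + 61·8 = 145
h_63 = 152·145 + 33·45 + 61·209 = 178
h_64 = 152·178 + 33·145 + 61·45 = 26
h_65 = 152·26 + 33·178 + 61·145 = 239
h_66 = 152·239 + 33·26 + 61·178 = 172
h_67 = 152·172 + 33·239 + 61·26 = 33
h_68 = 152·33 + 33·172 + 61·239 = 183
h_69 = 152·183 + 33·33 + 61·172 = 229
h_70 = 152·229 + 33·183 + 61·33 = 108
h_71 = 152·108 + 33·229 + 61·183 = 64
h_72 = 152·64 + 33·108 + 61·229 = 125
h_73 = 152·125 + 33·64 + 61·108 = 52
h_74 = 152·52 + 33·125 + 61·64 = 61
h_75 = 152·61 + 33·52 + 61·125 = 181
h_76 = 152·181 + 33·61 + 61·52 = 185
h_77 = 152·185 + 33·181 + 61·61 = 182
h_78 = 152·182 + 33·185 + 61·181 = 10
h_79 = 152·10 + 33·182 + 61·185 = 123
h_80 = 152·123 + 33·10 + 61·182 = 176
h_81 = 152·176 + 33·123 + 61·10 = 189
h_82 = 152·189 + 33·176 + 61·123 = 55
h_83 = 152·55 + 33·189 + 61·176 = 245
h_84 = 152·245 + 33·55 + 61·189 = 152
h_85 = 152·152 + 33·245 + 61·55 = 240
h_86 = 152·240 + 33·152 + 61·245 = 121
h_87 = 152·121 + 33·240 + 61·152 = 0
h_88 = 152·0 + 33·121 + 61·240 = 201
h_89 = 152·201 + 33·0 + 61·121 = 45
h_90 = 152·45 + 33·201 + 61·0 = 161
h_91 = 152·161 + 33·45 + 61·201 = 74
h_92 = 152·74 + 33·161 + 61·45 = 106
h_93 = 152·106 + 33·74 + 61·161 = 215
h_94 = 152·215 + 33·106 + 61·74 = 244
h_95 = 152·244 + 33·215 + 61·106 = 217
h_96 = 152·217 + 33·244 + 61·215 = 135
h_97 = 152·135 + 33·217 + 61·244 = 69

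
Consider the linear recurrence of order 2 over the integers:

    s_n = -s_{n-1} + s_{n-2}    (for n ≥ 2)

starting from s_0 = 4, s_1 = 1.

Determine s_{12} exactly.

s_2 = -1·1 + 1·4 = 3
s_3 = -1·3 + 1·1 = -2
s_4 = -1·-2 + 1·3 = 5
s_5 = -1·5 + 1·-2 = -7
s_6 = -1·-7 + 1·5 = 12
s_7 = -1·12 + 1·-7 = -19
s_8 = -1·-19 + 1·12 = 31
s_9 = -1·31 + 1·-19 = -50
s_10 = -1·-50 + 1·31 = 81
s_11 = -1·81 + 1·-50 = -131
s_12 = -1·-131 + 1·81 = 212

212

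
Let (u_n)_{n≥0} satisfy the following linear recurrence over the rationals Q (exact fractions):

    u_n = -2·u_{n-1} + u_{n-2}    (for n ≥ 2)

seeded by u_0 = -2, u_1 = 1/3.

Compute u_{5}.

u_2 = -2·1/3 + 1·-2 = -8/3
u_3 = -2·-8/3 + 1·1/3 = 17/3
u_4 = -2·17/3 + 1·-8/3 = -14
u_5 = -2·-14 + 1·17/3 = 101/3

101/3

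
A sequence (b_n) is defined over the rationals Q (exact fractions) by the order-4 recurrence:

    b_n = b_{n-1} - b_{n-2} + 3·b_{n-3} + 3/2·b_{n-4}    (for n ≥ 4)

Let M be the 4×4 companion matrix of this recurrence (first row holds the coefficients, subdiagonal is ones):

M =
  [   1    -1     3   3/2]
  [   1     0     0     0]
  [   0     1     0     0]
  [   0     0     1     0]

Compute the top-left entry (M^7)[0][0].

(M^7)[0][0] is the top entry after applying M 7 times to the unit state (1, 0, 0, 0). Equivalently it is h_{10} for the auxiliary sequence (h_n) obeying the same recurrence with h_3 = 1 and h_i = 0 for 0 ≤ i < 3:
h_4 = 1·1 + -1·0 + 3·0 + 3/2·0 = 1
h_5 = 1·1 + -1·1 + 3·0 + 3/2·0 = 0
h_6 = 1·0 + -1·1 + 3·1 + 3/2·0 = 2
h_7 = 1·2 + -1·0 + 3·1 + 3/2·1 = 13/2
h_8 = 1·13/2 + -1·2 + 3·0 + 3/2·1 = 6
h_9 = 1·6 + -1·13/2 + 3·2 + 3/2·0 = 11/2
h_10 = 1·11/2 + -1·6 + 3·13/2 + 3/2·2 = 22

22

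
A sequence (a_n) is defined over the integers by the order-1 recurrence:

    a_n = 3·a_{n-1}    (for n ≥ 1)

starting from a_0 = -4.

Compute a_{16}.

a_1 = 3·-4 = -12
a_2 = 3·-12 = -36
a_3 = 3·-36 = -108
a_4 = 3·-108 = -324
a_5 = 3·-324 = -972
a_6 = 3·-972 = -2916
a_7 = 3·-2916 = -8748
a_8 = 3·-8748 = -26244
a_9 = 3·-26244 = -78732
a_10 = 3·-78732 = -236196
a_11 = 3·-236196 = -708588
a_12 = 3·-708588 = -2125764
a_13 = 3·-2125764 = -6377292
a_14 = 3·-6377292 = -19131876
a_15 = 3·-19131876 = -57395628
a_16 = 3·-57395628 = -172186884

-172186884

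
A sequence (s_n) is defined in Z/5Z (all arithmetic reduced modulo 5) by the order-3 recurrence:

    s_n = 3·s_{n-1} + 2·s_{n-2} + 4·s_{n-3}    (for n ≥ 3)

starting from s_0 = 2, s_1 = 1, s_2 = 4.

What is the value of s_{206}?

s_3 = 3·4 + 2·1 + 4·2 = 2
s_4 = 3·2 + 2·4 + 4·1 = 3
s_5 = 3·3 + 2·2 + 4·4 = 4
s_6 = 3·4 + 2·3 + 4·2 = 1
s_7 = 3·1 + 2·4 + 4·3 = 3
s_8 = 3·3 + 2·1 + 4·4 = 2
s_9 = 3·2 + 2·3 + 4·1 = 1
s_10 = 3·1 + 2·2 + 4·3 = 4
(s_8, s_9, s_10) = (2, 1, 4) = (s_0, s_1, s_2), so the sequence has period 8.
206 ≡ 6 (mod 8), hence s_206 = s_6 = 1.

1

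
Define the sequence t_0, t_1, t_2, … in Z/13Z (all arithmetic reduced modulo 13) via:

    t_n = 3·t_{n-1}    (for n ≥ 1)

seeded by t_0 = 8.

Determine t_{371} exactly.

7

t_1 = 3·8 = 11
t_2 = 3·11 = 7
t_3 = 3·7 = 8
(t_3) = (8) = (t_0), so the sequence has period 3.
371 ≡ 2 (mod 3), hence t_371 = t_2 = 7.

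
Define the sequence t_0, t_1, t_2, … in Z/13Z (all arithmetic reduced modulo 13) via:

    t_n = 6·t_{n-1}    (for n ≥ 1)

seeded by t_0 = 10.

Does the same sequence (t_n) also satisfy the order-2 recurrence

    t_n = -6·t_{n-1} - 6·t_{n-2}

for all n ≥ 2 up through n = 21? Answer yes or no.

Terms t_0..t_21: 10, 8, 9, 2, 12, 7, 3, 5, 4, 11, 1, 6, 10, 8, 9, 2, 12, 7, 3, 5, 4, 11
n=2: candidate gives 9, actual t_2 = 9 ✓
n=3: candidate gives 2, actual t_3 = 2 ✓
n=4: candidate gives 12, actual t_4 = 12 ✓
n=5: candidate gives 7, actual t_5 = 7 ✓
n=6: candidate gives 3, actual t_6 = 3 ✓
n=7: candidate gives 5, actual t_7 = 5 ✓
n=8: candidate gives 4, actual t_8 = 4 ✓
n=9: candidate gives 11, actual t_9 = 11 ✓
n=10: candidate gives 1, actual t_10 = 1 ✓
n=11: candidate gives 6, actual t_11 = 6 ✓
n=12: candidate gives 10, actual t_12 = 10 ✓
n=13: candidate gives 8, actual t_13 = 8 ✓
n=14: candidate gives 9, actual t_14 = 9 ✓
n=15: candidate gives 2, actual t_15 = 2 ✓
n=16: candidate gives 12, actual t_16 = 12 ✓
n=17: candidate gives 7, actual t_17 = 7 ✓
n=18: candidate gives 3, actual t_18 = 3 ✓
n=19: candidate gives 5, actual t_19 = 5 ✓
n=20: candidate gives 4, actual t_20 = 4 ✓
n=21: candidate gives 11, actual t_21 = 11 ✓

yes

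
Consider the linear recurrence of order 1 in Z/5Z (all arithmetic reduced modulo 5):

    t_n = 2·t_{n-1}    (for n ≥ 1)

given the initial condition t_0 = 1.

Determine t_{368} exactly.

t_1 = 2·1 = 2
t_2 = 2·2 = 4
t_3 = 2·4 = 3
t_4 = 2·3 = 1
(t_4) = (1) = (t_0), so the sequence has period 4.
368 ≡ 0 (mod 4), hence t_368 = t_0 = 1.

1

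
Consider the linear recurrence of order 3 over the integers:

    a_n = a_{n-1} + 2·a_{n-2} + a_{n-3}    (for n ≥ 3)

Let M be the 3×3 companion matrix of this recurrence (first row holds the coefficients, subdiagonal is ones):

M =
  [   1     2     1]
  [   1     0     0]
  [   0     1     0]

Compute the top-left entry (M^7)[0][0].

129

(M^7)[0][0] is the top entry after applying M 7 times to the unit state (1, 0, 0). Equivalently it is h_{9} for the auxiliary sequence (h_n) obeying the same recurrence with h_2 = 1 and h_i = 0 for 0 ≤ i < 2:
h_3 = 1·1 + 2·0 + 1·0 = 1
h_4 = 1·1 + 2·1 + 1·0 = 3
h_5 = 1·3 + 2·1 + 1·1 = 6
h_6 = 1·6 + 2·3 + 1·1 = 13
h_7 = 1·13 + 2·6 + 1·3 = 28
h_8 = 1·28 + 2·13 + 1·6 = 60
h_9 = 1·60 + 2·28 + 1·13 = 129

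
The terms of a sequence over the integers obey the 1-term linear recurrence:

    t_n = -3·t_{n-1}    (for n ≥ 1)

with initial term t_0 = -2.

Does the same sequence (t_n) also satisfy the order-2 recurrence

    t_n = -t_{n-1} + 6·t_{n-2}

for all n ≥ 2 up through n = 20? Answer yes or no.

Terms t_0..t_20: -2, 6, -18, 54, -162, 486, -1458, 4374, -13122, 39366, -118098, 354294, -1062882, 3188646, -9565938, 28697814, -86093442, 258280326, -774840978, 2324522934, -6973568802
n=2: candidate gives -18, actual t_2 = -18 ✓
n=3: candidate gives 54, actual t_3 = 54 ✓
n=4: candidate gives -162, actual t_4 = -162 ✓
n=5: candidate gives 486, actual t_5 = 486 ✓
n=6: candidate gives -1458, actual t_6 = -1458 ✓
n=7: candidate gives 4374, actual t_7 = 4374 ✓
n=8: candidate gives -13122, actual t_8 = -13122 ✓
n=9: candidate gives 39366, actual t_9 = 39366 ✓
n=10: candidate gives -118098, actual t_10 = -118098 ✓
n=11: candidate gives 354294, actual t_11 = 354294 ✓
n=12: candidate gives -1062882, actual t_12 = -1062882 ✓
n=13: candidate gives 3188646, actual t_13 = 3188646 ✓
n=14: candidate gives -9565938, actual t_14 = -9565938 ✓
n=15: candidate gives 28697814, actual t_15 = 28697814 ✓
n=16: candidate gives -86093442, actual t_16 = -86093442 ✓
n=17: candidate gives 258280326, actual t_17 = 258280326 ✓
n=18: candidate gives -774840978, actual t_18 = -774840978 ✓
n=19: candidate gives 2324522934, actual t_19 = 2324522934 ✓
n=20: candidate gives -6973568802, actual t_20 = -6973568802 ✓

yes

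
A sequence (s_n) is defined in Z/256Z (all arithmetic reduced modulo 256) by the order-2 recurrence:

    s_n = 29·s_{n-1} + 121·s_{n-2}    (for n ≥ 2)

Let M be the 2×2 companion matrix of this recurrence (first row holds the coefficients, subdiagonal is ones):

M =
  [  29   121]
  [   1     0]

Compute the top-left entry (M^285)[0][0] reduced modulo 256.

19

(M^285)[0][0] is the top entry after applying M 285 times to the unit state (1, 0). Equivalently it is h_{286} for the auxiliary sequence (h_n) obeying the same recurrence with h_1 = 1 and h_i = 0 for 0 ≤ i < 1:
h_2 = 29·1 + 121·0 = 29
h_3 = 29·29 + 121·1 = 194
h_4 = 29·194 + 121·29 = 175
h_5 = 29·175 + 121·194 = 133
h_6 = 29·133 + 121·175 = 200
h_7 = 29·200 + 121·133 = 133
Continuing the recurrence:
  h_8 = 153;  h_9 = 50;  h_10 = 251;  h_11 = 17;  h_12 = 144;  h_13 = 89
  h_14 = 37;  h_15 = 66;  h_16 = 247;  h_17 = 45;  h_18 = 216;  h_19 = 189
  h_20 = 129;  h_21 = 242;  h_22 = 99;  h_23 = 153;  h_24 = 32;  h_25 = 241
  h_26 = 109;  h_27 = 66;  h_28 = 255;  h_29 = 21;  h_30 = 232;  h_31 = 53
  h_32 = 169;  h_33 = 50;  h_34 = 139;  h_35 = 97;  h_36 = 176;  h_37 = 201
  h_38 = 245;  h_39 = 194;  h_40 = 199;  h_41 = 61;  h_42 = 248;  h_43 = 237
  h_44 = 17;  h_45 = 242;  h_46 = 115;  h_47 = 105;  h_48 = 64;  h_49 = 225
  h_50 = 189;  h_51 = 194;  h_52 = 79;  h_53 = 165;  h_54 = 8;  h_55 = 229
  h_56 = 185;  h_57 = 50;  h_58 = 27;  h_59 = 177;  h_60 = 208;  h_61 = 57
  h_62 = 197;  h_63 = 66;  h_64 = 151;  h_65 = 77;  h_66 = 24;  h_67 = 29
  h_68 = 161;  h_69 = 242;  h_70 = 131;  h_71 = 57;  h_72 = 96;  h_73 = 209
  h_74 = 13;  h_75 = 66;  h_76 = 159;  h_77 = 53;  h_78 = 40;  h_79 = 149
  h_80 = 201;  h_81 = 50;  h_82 = 171;  h_83 = 1;  h_84 = 240;  h_85 = 169
  h_86 = 149;  h_87 = 194;  h_88 = 103;  h_89 = 93;  h_90 = 56;  h_91 = 77
  h_92 = 49;  h_93 = 242;  h_94 = 147;  h_95 = 9;  h_96 = 128;  h_97 = 193
  h_98 = 93;  h_99 = 194;  h_100 = 239;  h_101 = 197;  h_102 = 72;  h_103 = 69
  h_104 = 217;  h_105 = 50;  h_106 = 59;  h_107 = 81;  h_108 = 16;  h_109 = 25
  h_110 = 101;  h_111 = 66;  h_112 = 55;  h_113 = 109;  h_114 = 88;  h_115 = 125
  h_116 = 193;  h_117 = 242;  h_118 = 163;  h_119 = 217;  h_120 = 160;  h_121 = 177
  h_122 = 173;  h_123 = 66;  h_124 = 63;  h_125 = 85;  h_126 = 104;  h_127 = 245
  h_128 = 233;  h_129 = 50;  h_130 = 203;  h_131 = 161;  h_132 = 48;  h_133 = 137
  h_134 = 53;  h_135 = 194;  h_136 = 7;  h_137 = 125;  h_138 = 120;  h_139 = 173
  h_140 = 81;  h_141 = 242;  h_142 = 179;  h_143 = 169;  h_144 = 192;  h_145 = 161
  h_146 = 253;  h_147 = 194;  h_148 = 143;  h_149 = 229;  h_150 = 136;  h_151 = 165
  h_152 = 249;  h_153 = 50;  h_154 = 91;  h_155 = 241;  h_156 = 80;  h_157 = 249
  h_158 = 5;  h_159 = 66;  h_160 = 215;  h_161 = 141;  h_162 = 152;  h_163 = 221
  h_164 = 225;  h_165 = 242;  h_166 = 195;  h_167 = 121;  h_168 = 224;  h_169 = 145
  h_170 = 77;  h_171 = 66;  h_172 = 223;  h_173 = 117;  h_174 = 168;  h_175 = 85
  h_176 = 9;  h_177 = 50;  h_178 = 235;  h_179 = 65;  h_180 = 112;  h_181 = 105
  h_182 = 213;  h_183 = 194;  h_184 = 167;  h_185 = 157;  h_186 = 184;  h_187 = 13
  h_188 = 113;  h_189 = 242;  h_190 = 211;  h_191 = 73;  h_192 = 0;  h_193 = 129
  h_194 = 157;  h_195 = 194;  h_196 = 47;  h_197 = 5;  h_198 = 200;  h_199 = 5
  h_200 = 25;  h_201 = 50;  h_202 = 123;  h_203 = 145;  h_204 = 144;  h_205 = 217
  h_206 = 165;  h_207 = 66;  h_208 = 119;  h_209 = 173;  h_210 = 216;  h_211 = 61
  h_212 = 1;  h_213 = 242;  h_214 = 227;  h_215 = 25;  h_216 = 32;  h_217 = 113
  h_218 = 237;  h_219 = 66;  h_220 = 127;  h_221 = 149;  h_222 = 232;  h_223 = 181
  h_224 = 41;  h_225 = 50;  h_226 = 11;  h_227 = 225;  h_228 = 176;  h_229 = 73
  h_230 = 117;  h_231 = 194;  h_232 = 71;  h_233 = 189;  h_234 = 248;  h_235 = 109
  h_236 = 145;  h_237 = 242;  h_238 = 243;  h_239 = 233;  h_240 = 64;  h_241 = 97
  h_242 = 61;  h_243 = 194;  h_244 = 207;  h_245 = 37;  h_246 = 8;  h_247 = 101
  h_248 = 57;  h_249 = 50;  h_250 = 155;  h_251 = 49;  h_252 = 208;  h_253 = 185
  h_254 = 69;  h_255 = 66;  h_256 = 23;  h_257 = 205;  h_258 = 24;  h_259 = 157
  h_260 = 33;  h_261 = 242;  h_262 = 3;  h_263 = 185;  h_264 = 96;  h_265 = 81
  h_266 = 141;  h_267 = 66;  h_268 = 31;  h_269 = 181;  h_270 = 40;  h_271 = 21
  h_272 = 73;  h_273 = 50;  h_274 = 43;  h_275 = 129;  h_276 = 240;  h_277 = 41
  h_278 = 21;  h_279 = 194;  h_280 = 231;  h_281 = 221;  h_282 = 56;  h_283 = 205
  h_284 = 177
h_285 = 29·177 + 121·205 = 242
h_286 = 29·242 + 121·177 = 19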